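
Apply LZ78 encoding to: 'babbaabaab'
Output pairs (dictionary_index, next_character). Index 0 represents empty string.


LZ78 encoding steps:
Dictionary: {0: ''}
Step 1: w='' (idx 0), next='b' -> output (0, 'b'), add 'b' as idx 1
Step 2: w='' (idx 0), next='a' -> output (0, 'a'), add 'a' as idx 2
Step 3: w='b' (idx 1), next='b' -> output (1, 'b'), add 'bb' as idx 3
Step 4: w='a' (idx 2), next='a' -> output (2, 'a'), add 'aa' as idx 4
Step 5: w='b' (idx 1), next='a' -> output (1, 'a'), add 'ba' as idx 5
Step 6: w='a' (idx 2), next='b' -> output (2, 'b'), add 'ab' as idx 6


Encoded: [(0, 'b'), (0, 'a'), (1, 'b'), (2, 'a'), (1, 'a'), (2, 'b')]


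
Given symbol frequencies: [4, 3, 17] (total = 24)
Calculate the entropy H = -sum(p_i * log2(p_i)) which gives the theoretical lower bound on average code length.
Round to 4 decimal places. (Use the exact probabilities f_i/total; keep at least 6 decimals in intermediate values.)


Per-symbol terms -p_i * log2(p_i) with p_i = f_i/24:
  p = 4/24 = 0.166667: log2(p) = -2.584963, -p*log2(p) = 0.430827
  p = 3/24 = 0.125000: log2(p) = -3.000000, -p*log2(p) = 0.375000
  p = 17/24 = 0.708333: log2(p) = -0.497500, -p*log2(p) = 0.352396
H = 0.430827 + 0.375000 + 0.352396 = 1.158223

H = 1.1582 bits/symbol


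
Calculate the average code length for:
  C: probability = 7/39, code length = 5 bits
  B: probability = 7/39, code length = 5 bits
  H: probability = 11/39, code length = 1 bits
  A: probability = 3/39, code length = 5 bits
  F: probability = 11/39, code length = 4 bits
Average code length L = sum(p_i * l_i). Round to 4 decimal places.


Weighted contributions p_i * l_i:
  C: (7/39) * 5 = 35/39
  B: (7/39) * 5 = 35/39
  H: (11/39) * 1 = 11/39
  A: (3/39) * 5 = 15/39
  F: (11/39) * 4 = 44/39
Sum = (35 + 35 + 11 + 15 + 44)/39 = 140/39

L = 140/39 = 3.5897 bits/symbol


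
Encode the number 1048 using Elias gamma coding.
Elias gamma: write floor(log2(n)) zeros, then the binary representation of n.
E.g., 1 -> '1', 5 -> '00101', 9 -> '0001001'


num_bits = floor(log2(1048)) + 1 = 11
leading_zeros = num_bits - 1 = 10
binary(1048) = 10000011000

Elias gamma(1048) = '0000000000' + '10000011000' = 000000000010000011000 (21 bits)


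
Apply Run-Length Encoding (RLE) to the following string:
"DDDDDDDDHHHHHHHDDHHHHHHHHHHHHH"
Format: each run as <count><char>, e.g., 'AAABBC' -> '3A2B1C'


Scanning runs left to right:
  i=0: run of 'D' x 8 -> '8D'
  i=8: run of 'H' x 7 -> '7H'
  i=15: run of 'D' x 2 -> '2D'
  i=17: run of 'H' x 13 -> '13H'

RLE = 8D7H2D13H


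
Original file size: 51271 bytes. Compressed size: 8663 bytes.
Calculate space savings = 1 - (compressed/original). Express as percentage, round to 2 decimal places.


ratio = compressed/original = 8663/51271 = 0.168965
savings = 1 - ratio = 1 - 0.168965 = 0.831035
as a percentage: 0.831035 * 100 = 83.1%

Space savings = 1 - 8663/51271 = 83.1%


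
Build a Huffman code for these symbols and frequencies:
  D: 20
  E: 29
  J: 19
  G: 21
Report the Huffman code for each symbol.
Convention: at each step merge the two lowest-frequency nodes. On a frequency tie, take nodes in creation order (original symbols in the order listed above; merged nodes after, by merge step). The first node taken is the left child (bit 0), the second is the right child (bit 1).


Huffman tree construction:
Step 1: Merge J(19) + D(20) = 39
Step 2: Merge G(21) + E(29) = 50
Step 3: Merge (J+D)(39) + (G+E)(50) = 89
Read each symbol's code off the tree from the root (left child = 0, right child = 1).

Codes:
  D: 01 (length 2)
  E: 11 (length 2)
  J: 00 (length 2)
  G: 10 (length 2)
Average code length: 178/89 = 2.0000 bits/symbol


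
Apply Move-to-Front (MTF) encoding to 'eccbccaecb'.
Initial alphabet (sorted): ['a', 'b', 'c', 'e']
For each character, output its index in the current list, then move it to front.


MTF encoding:
'e': index 3 in ['a', 'b', 'c', 'e'] -> ['e', 'a', 'b', 'c']
'c': index 3 in ['e', 'a', 'b', 'c'] -> ['c', 'e', 'a', 'b']
'c': index 0 in ['c', 'e', 'a', 'b'] -> ['c', 'e', 'a', 'b']
'b': index 3 in ['c', 'e', 'a', 'b'] -> ['b', 'c', 'e', 'a']
'c': index 1 in ['b', 'c', 'e', 'a'] -> ['c', 'b', 'e', 'a']
'c': index 0 in ['c', 'b', 'e', 'a'] -> ['c', 'b', 'e', 'a']
'a': index 3 in ['c', 'b', 'e', 'a'] -> ['a', 'c', 'b', 'e']
'e': index 3 in ['a', 'c', 'b', 'e'] -> ['e', 'a', 'c', 'b']
'c': index 2 in ['e', 'a', 'c', 'b'] -> ['c', 'e', 'a', 'b']
'b': index 3 in ['c', 'e', 'a', 'b'] -> ['b', 'c', 'e', 'a']


Output: [3, 3, 0, 3, 1, 0, 3, 3, 2, 3]


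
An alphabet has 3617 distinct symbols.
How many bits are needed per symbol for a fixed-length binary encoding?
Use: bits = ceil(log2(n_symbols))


log2(3617) = 11.8206
Bracket: 2^11 = 2048 < 3617 <= 2^12 = 4096
So ceil(log2(3617)) = 12

bits = ceil(log2(3617)) = ceil(11.8206) = 12 bits


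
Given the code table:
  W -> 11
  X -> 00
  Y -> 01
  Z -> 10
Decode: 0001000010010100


Decoding:
00 -> X
01 -> Y
00 -> X
00 -> X
10 -> Z
01 -> Y
01 -> Y
00 -> X


Result: XYXXZYYX


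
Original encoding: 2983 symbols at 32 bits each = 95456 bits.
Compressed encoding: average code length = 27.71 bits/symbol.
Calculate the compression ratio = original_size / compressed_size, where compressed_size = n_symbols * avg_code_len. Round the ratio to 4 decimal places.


original_size = n_symbols * orig_bits = 2983 * 32 = 95456 bits
compressed_size = n_symbols * avg_code_len = 2983 * 27.71 = 82658.93 bits
ratio = original_size / compressed_size = 95456 / 82658.93 = 1.1548

Compression ratio = 1.1548


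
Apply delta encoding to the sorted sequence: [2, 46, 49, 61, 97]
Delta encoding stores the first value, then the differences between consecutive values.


First value: 2
Deltas:
  46 - 2 = 44
  49 - 46 = 3
  61 - 49 = 12
  97 - 61 = 36


Delta encoded: [2, 44, 3, 12, 36]


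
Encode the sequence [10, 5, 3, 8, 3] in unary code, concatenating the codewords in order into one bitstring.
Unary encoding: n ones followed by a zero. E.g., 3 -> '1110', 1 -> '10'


Encode each number as n ones followed by a terminating 0:
  10 -> 11111111110 (11 bits)
  5 -> 111110 (6 bits)
  3 -> 1110 (4 bits)
  8 -> 111111110 (9 bits)
  3 -> 1110 (4 bits)
Total length = 11 + 6 + 4 + 9 + 4 = 34 bits.

Unary([10, 5, 3, 8, 3]) = 1111111111011111011101111111101110 (34 bits)


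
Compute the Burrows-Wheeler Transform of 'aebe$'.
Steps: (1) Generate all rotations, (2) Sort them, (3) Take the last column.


Rotations (sorted):
  0: $aebe -> last char: e
  1: aebe$ -> last char: $
  2: be$ae -> last char: e
  3: e$aeb -> last char: b
  4: ebe$a -> last char: a


BWT = e$eba


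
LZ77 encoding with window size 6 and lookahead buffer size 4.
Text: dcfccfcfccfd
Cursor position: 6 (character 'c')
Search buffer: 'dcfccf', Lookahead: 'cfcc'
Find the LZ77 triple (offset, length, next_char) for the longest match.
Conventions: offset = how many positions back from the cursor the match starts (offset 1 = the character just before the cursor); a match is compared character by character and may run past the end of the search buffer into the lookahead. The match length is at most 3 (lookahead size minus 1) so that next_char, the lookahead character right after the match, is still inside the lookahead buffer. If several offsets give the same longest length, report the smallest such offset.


Try each offset into the search buffer:
  offset=1 (pos 5, char 'f'): match length 0
  offset=2 (pos 4, char 'c'): match length 3
  offset=3 (pos 3, char 'c'): match length 1
  offset=4 (pos 2, char 'f'): match length 0
  offset=5 (pos 1, char 'c'): match length 3
  offset=6 (pos 0, char 'd'): match length 0
Longest match has length 3, found at offsets 2, 5; take the smallest, offset 2.
next_char = character at position 6 + 3 = 9 -> 'c'

Best match: offset=2, length=3 (matching 'cfc' starting at position 4)
LZ77 triple: (2, 3, 'c')


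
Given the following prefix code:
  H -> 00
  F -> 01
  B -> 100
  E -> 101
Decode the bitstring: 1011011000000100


Decoding step by step:
Bits 101 -> E
Bits 101 -> E
Bits 100 -> B
Bits 00 -> H
Bits 00 -> H
Bits 100 -> B


Decoded message: EEBHHB


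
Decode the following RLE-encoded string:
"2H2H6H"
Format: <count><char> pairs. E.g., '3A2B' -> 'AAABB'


Expanding each <count><char> pair:
  2H -> 'HH'
  2H -> 'HH'
  6H -> 'HHHHHH'

Decoded = HHHHHHHHHH


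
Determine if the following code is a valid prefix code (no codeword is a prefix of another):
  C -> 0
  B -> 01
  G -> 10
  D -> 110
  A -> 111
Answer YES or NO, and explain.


Checking each pair (does one codeword prefix another?):
  C='0' vs B='01': prefix -- VIOLATION

NO -- this is NOT a valid prefix code. C (0) is a prefix of B (01).


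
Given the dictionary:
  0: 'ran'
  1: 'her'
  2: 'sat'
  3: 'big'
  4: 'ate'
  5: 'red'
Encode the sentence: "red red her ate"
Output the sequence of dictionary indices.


Look up each word in the dictionary:
  'red' -> 5
  'red' -> 5
  'her' -> 1
  'ate' -> 4

Encoded: [5, 5, 1, 4]


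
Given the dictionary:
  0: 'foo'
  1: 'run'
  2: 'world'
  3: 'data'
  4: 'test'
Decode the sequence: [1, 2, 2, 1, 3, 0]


Look up each index in the dictionary:
  1 -> 'run'
  2 -> 'world'
  2 -> 'world'
  1 -> 'run'
  3 -> 'data'
  0 -> 'foo'

Decoded: "run world world run data foo"


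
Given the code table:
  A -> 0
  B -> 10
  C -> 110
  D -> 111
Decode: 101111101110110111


Decoding:
10 -> B
111 -> D
110 -> C
111 -> D
0 -> A
110 -> C
111 -> D


Result: BDCDACD


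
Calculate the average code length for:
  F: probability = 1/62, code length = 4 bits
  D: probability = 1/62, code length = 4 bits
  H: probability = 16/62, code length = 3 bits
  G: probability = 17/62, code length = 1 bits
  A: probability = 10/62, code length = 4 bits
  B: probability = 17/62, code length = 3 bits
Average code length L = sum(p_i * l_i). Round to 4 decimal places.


Weighted contributions p_i * l_i:
  F: (1/62) * 4 = 4/62
  D: (1/62) * 4 = 4/62
  H: (16/62) * 3 = 48/62
  G: (17/62) * 1 = 17/62
  A: (10/62) * 4 = 40/62
  B: (17/62) * 3 = 51/62
Sum = (4 + 4 + 48 + 17 + 40 + 51)/62 = 164/62

L = 164/62 = 2.6452 bits/symbol


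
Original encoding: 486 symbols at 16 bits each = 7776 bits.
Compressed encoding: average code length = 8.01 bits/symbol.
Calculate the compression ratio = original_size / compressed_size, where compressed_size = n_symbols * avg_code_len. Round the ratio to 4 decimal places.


original_size = n_symbols * orig_bits = 486 * 16 = 7776 bits
compressed_size = n_symbols * avg_code_len = 486 * 8.01 = 3892.86 bits
ratio = original_size / compressed_size = 7776 / 3892.86 = 1.9975

Compression ratio = 1.9975


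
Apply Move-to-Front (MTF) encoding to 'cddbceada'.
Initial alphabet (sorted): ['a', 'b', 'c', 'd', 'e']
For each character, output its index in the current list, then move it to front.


MTF encoding:
'c': index 2 in ['a', 'b', 'c', 'd', 'e'] -> ['c', 'a', 'b', 'd', 'e']
'd': index 3 in ['c', 'a', 'b', 'd', 'e'] -> ['d', 'c', 'a', 'b', 'e']
'd': index 0 in ['d', 'c', 'a', 'b', 'e'] -> ['d', 'c', 'a', 'b', 'e']
'b': index 3 in ['d', 'c', 'a', 'b', 'e'] -> ['b', 'd', 'c', 'a', 'e']
'c': index 2 in ['b', 'd', 'c', 'a', 'e'] -> ['c', 'b', 'd', 'a', 'e']
'e': index 4 in ['c', 'b', 'd', 'a', 'e'] -> ['e', 'c', 'b', 'd', 'a']
'a': index 4 in ['e', 'c', 'b', 'd', 'a'] -> ['a', 'e', 'c', 'b', 'd']
'd': index 4 in ['a', 'e', 'c', 'b', 'd'] -> ['d', 'a', 'e', 'c', 'b']
'a': index 1 in ['d', 'a', 'e', 'c', 'b'] -> ['a', 'd', 'e', 'c', 'b']


Output: [2, 3, 0, 3, 2, 4, 4, 4, 1]


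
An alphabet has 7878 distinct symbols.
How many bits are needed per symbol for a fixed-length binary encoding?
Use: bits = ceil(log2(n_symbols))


log2(7878) = 12.9436
Bracket: 2^12 = 4096 < 7878 <= 2^13 = 8192
So ceil(log2(7878)) = 13

bits = ceil(log2(7878)) = ceil(12.9436) = 13 bits


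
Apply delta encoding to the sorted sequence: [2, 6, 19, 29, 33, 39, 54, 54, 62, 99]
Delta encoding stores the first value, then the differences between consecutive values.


First value: 2
Deltas:
  6 - 2 = 4
  19 - 6 = 13
  29 - 19 = 10
  33 - 29 = 4
  39 - 33 = 6
  54 - 39 = 15
  54 - 54 = 0
  62 - 54 = 8
  99 - 62 = 37


Delta encoded: [2, 4, 13, 10, 4, 6, 15, 0, 8, 37]


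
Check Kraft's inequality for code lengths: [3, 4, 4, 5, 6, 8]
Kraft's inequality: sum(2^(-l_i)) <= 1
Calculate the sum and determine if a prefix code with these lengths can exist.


Sum = 2^(-3) + 2^(-4) + 2^(-4) + 2^(-5) + 2^(-6) + 2^(-8)
    = 0.125 + 0.0625 + 0.0625 + 0.03125 + 0.015625 + 0.00390625
    = 77/256 = 0.30078125
Since 0.30078125 <= 1, Kraft's inequality IS satisfied.
A prefix code with these lengths CAN exist.

Kraft sum = 0.30078125. Satisfied.


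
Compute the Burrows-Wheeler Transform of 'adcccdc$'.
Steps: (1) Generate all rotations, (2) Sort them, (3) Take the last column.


Rotations (sorted):
  0: $adcccdc -> last char: c
  1: adcccdc$ -> last char: $
  2: c$adcccd -> last char: d
  3: cccdc$ad -> last char: d
  4: ccdc$adc -> last char: c
  5: cdc$adcc -> last char: c
  6: dc$adccc -> last char: c
  7: dcccdc$a -> last char: a


BWT = c$ddccca


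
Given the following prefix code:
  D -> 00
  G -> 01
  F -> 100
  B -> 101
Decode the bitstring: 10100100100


Decoding step by step:
Bits 101 -> B
Bits 00 -> D
Bits 100 -> F
Bits 100 -> F


Decoded message: BDFF


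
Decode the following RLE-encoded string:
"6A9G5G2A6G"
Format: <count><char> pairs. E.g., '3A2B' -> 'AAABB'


Expanding each <count><char> pair:
  6A -> 'AAAAAA'
  9G -> 'GGGGGGGGG'
  5G -> 'GGGGG'
  2A -> 'AA'
  6G -> 'GGGGGG'

Decoded = AAAAAAGGGGGGGGGGGGGGAAGGGGGG


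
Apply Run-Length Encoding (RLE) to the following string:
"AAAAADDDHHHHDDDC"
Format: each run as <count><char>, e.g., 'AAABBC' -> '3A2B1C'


Scanning runs left to right:
  i=0: run of 'A' x 5 -> '5A'
  i=5: run of 'D' x 3 -> '3D'
  i=8: run of 'H' x 4 -> '4H'
  i=12: run of 'D' x 3 -> '3D'
  i=15: run of 'C' x 1 -> '1C'

RLE = 5A3D4H3D1C


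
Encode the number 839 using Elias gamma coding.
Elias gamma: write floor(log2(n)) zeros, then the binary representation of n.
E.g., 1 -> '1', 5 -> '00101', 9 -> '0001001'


num_bits = floor(log2(839)) + 1 = 10
leading_zeros = num_bits - 1 = 9
binary(839) = 1101000111

Elias gamma(839) = '000000000' + '1101000111' = 0000000001101000111 (19 bits)


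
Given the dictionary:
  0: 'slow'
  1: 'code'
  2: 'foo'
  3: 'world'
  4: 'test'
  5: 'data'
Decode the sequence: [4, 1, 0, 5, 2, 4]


Look up each index in the dictionary:
  4 -> 'test'
  1 -> 'code'
  0 -> 'slow'
  5 -> 'data'
  2 -> 'foo'
  4 -> 'test'

Decoded: "test code slow data foo test"


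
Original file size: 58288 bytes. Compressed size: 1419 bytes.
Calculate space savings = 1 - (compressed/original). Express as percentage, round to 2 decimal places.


ratio = compressed/original = 1419/58288 = 0.024345
savings = 1 - ratio = 1 - 0.024345 = 0.975655
as a percentage: 0.975655 * 100 = 97.57%

Space savings = 1 - 1419/58288 = 97.57%


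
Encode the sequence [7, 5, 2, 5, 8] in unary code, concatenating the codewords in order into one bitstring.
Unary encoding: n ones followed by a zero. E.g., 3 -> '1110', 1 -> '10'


Encode each number as n ones followed by a terminating 0:
  7 -> 11111110 (8 bits)
  5 -> 111110 (6 bits)
  2 -> 110 (3 bits)
  5 -> 111110 (6 bits)
  8 -> 111111110 (9 bits)
Total length = 8 + 6 + 3 + 6 + 9 = 32 bits.

Unary([7, 5, 2, 5, 8]) = 11111110111110110111110111111110 (32 bits)


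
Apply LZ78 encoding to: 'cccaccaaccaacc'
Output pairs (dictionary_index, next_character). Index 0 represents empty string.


LZ78 encoding steps:
Dictionary: {0: ''}
Step 1: w='' (idx 0), next='c' -> output (0, 'c'), add 'c' as idx 1
Step 2: w='c' (idx 1), next='c' -> output (1, 'c'), add 'cc' as idx 2
Step 3: w='' (idx 0), next='a' -> output (0, 'a'), add 'a' as idx 3
Step 4: w='cc' (idx 2), next='a' -> output (2, 'a'), add 'cca' as idx 4
Step 5: w='a' (idx 3), next='c' -> output (3, 'c'), add 'ac' as idx 5
Step 6: w='c' (idx 1), next='a' -> output (1, 'a'), add 'ca' as idx 6
Step 7: w='ac' (idx 5), next='c' -> output (5, 'c'), add 'acc' as idx 7


Encoded: [(0, 'c'), (1, 'c'), (0, 'a'), (2, 'a'), (3, 'c'), (1, 'a'), (5, 'c')]


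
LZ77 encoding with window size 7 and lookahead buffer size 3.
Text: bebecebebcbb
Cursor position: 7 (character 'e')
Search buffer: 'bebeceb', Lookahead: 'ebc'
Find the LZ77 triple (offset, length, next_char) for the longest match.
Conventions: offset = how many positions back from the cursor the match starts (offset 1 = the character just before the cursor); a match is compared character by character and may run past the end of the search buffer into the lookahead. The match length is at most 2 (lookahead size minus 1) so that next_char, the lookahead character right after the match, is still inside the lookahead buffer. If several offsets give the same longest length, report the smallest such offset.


Try each offset into the search buffer:
  offset=1 (pos 6, char 'b'): match length 0
  offset=2 (pos 5, char 'e'): match length 2
  offset=3 (pos 4, char 'c'): match length 0
  offset=4 (pos 3, char 'e'): match length 1
  offset=5 (pos 2, char 'b'): match length 0
  offset=6 (pos 1, char 'e'): match length 2
  offset=7 (pos 0, char 'b'): match length 0
Longest match has length 2, found at offsets 2, 6; take the smallest, offset 2.
next_char = character at position 7 + 2 = 9 -> 'c'

Best match: offset=2, length=2 (matching 'eb' starting at position 5)
LZ77 triple: (2, 2, 'c')


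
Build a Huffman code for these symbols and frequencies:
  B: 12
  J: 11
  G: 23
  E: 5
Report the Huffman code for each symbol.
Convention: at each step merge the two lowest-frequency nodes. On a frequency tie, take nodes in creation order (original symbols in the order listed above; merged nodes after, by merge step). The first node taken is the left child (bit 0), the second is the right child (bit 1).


Huffman tree construction:
Step 1: Merge E(5) + J(11) = 16
Step 2: Merge B(12) + (E+J)(16) = 28
Step 3: Merge G(23) + (B+(E+J))(28) = 51
Read each symbol's code off the tree from the root (left child = 0, right child = 1).

Codes:
  B: 10 (length 2)
  J: 111 (length 3)
  G: 0 (length 1)
  E: 110 (length 3)
Average code length: 95/51 = 1.8627 bits/symbol


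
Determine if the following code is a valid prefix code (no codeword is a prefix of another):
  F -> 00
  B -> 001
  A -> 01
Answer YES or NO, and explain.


Checking each pair (does one codeword prefix another?):
  F='00' vs B='001': prefix -- VIOLATION

NO -- this is NOT a valid prefix code. F (00) is a prefix of B (001).


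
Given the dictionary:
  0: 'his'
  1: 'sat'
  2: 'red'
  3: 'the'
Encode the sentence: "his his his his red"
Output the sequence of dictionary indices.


Look up each word in the dictionary:
  'his' -> 0
  'his' -> 0
  'his' -> 0
  'his' -> 0
  'red' -> 2

Encoded: [0, 0, 0, 0, 2]


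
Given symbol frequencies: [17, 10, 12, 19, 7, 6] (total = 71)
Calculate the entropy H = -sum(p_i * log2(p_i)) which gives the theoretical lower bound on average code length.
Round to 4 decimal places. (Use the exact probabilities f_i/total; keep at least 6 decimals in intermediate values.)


Per-symbol terms -p_i * log2(p_i) with p_i = f_i/71:
  p = 17/71 = 0.239437: log2(p) = -2.062284, -p*log2(p) = 0.493786
  p = 10/71 = 0.140845: log2(p) = -2.827819, -p*log2(p) = 0.398284
  p = 12/71 = 0.169014: log2(p) = -2.564785, -p*log2(p) = 0.433485
  p = 19/71 = 0.267606: log2(p) = -1.901820, -p*log2(p) = 0.508938
  p = 7/71 = 0.098592: log2(p) = -3.342392, -p*log2(p) = 0.329532
  p = 6/71 = 0.084507: log2(p) = -3.564785, -p*log2(p) = 0.301249
H = 0.493786 + 0.398284 + 0.433485 + 0.508938 + 0.329532 + 0.301249 = 2.465274

H = 2.4653 bits/symbol


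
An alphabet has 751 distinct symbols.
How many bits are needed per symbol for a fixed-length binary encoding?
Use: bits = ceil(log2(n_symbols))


log2(751) = 9.5527
Bracket: 2^9 = 512 < 751 <= 2^10 = 1024
So ceil(log2(751)) = 10

bits = ceil(log2(751)) = ceil(9.5527) = 10 bits


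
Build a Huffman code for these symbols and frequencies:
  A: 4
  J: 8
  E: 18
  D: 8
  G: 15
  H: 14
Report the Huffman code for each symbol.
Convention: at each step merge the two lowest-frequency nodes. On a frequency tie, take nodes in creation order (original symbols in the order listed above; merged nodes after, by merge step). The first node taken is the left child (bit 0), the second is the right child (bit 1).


Huffman tree construction:
Step 1: Merge A(4) + J(8) = 12
Step 2: Merge D(8) + (A+J)(12) = 20
Step 3: Merge H(14) + G(15) = 29
Step 4: Merge E(18) + (D+(A+J))(20) = 38
Step 5: Merge (H+G)(29) + (E+(D+(A+J)))(38) = 67
Read each symbol's code off the tree from the root (left child = 0, right child = 1).

Codes:
  A: 1110 (length 4)
  J: 1111 (length 4)
  E: 10 (length 2)
  D: 110 (length 3)
  G: 01 (length 2)
  H: 00 (length 2)
Average code length: 166/67 = 2.4776 bits/symbol


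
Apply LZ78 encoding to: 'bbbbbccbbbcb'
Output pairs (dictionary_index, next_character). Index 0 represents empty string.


LZ78 encoding steps:
Dictionary: {0: ''}
Step 1: w='' (idx 0), next='b' -> output (0, 'b'), add 'b' as idx 1
Step 2: w='b' (idx 1), next='b' -> output (1, 'b'), add 'bb' as idx 2
Step 3: w='bb' (idx 2), next='c' -> output (2, 'c'), add 'bbc' as idx 3
Step 4: w='' (idx 0), next='c' -> output (0, 'c'), add 'c' as idx 4
Step 5: w='bb' (idx 2), next='b' -> output (2, 'b'), add 'bbb' as idx 5
Step 6: w='c' (idx 4), next='b' -> output (4, 'b'), add 'cb' as idx 6


Encoded: [(0, 'b'), (1, 'b'), (2, 'c'), (0, 'c'), (2, 'b'), (4, 'b')]


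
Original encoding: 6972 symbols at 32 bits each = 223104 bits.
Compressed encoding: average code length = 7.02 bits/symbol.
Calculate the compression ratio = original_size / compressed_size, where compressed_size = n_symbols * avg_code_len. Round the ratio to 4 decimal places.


original_size = n_symbols * orig_bits = 6972 * 32 = 223104 bits
compressed_size = n_symbols * avg_code_len = 6972 * 7.02 = 48943.44 bits
ratio = original_size / compressed_size = 223104 / 48943.44 = 4.5584

Compression ratio = 4.5584


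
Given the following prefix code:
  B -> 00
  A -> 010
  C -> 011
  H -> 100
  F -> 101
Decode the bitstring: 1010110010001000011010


Decoding step by step:
Bits 101 -> F
Bits 011 -> C
Bits 00 -> B
Bits 100 -> H
Bits 010 -> A
Bits 00 -> B
Bits 011 -> C
Bits 010 -> A


Decoded message: FCBHABCA


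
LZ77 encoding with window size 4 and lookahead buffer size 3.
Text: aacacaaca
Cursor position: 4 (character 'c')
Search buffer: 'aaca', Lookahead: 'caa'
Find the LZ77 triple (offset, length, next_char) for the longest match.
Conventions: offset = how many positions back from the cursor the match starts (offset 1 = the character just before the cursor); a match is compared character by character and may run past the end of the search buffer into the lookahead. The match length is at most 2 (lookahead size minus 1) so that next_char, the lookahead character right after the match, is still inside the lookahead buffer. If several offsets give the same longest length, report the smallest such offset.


Try each offset into the search buffer:
  offset=1 (pos 3, char 'a'): match length 0
  offset=2 (pos 2, char 'c'): match length 2
  offset=3 (pos 1, char 'a'): match length 0
  offset=4 (pos 0, char 'a'): match length 0
Longest match has length 2 at offset 2.
next_char = character at position 4 + 2 = 6 -> 'a'

Best match: offset=2, length=2 (matching 'ca' starting at position 2)
LZ77 triple: (2, 2, 'a')


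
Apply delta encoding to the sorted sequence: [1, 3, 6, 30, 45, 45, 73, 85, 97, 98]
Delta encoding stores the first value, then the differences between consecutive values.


First value: 1
Deltas:
  3 - 1 = 2
  6 - 3 = 3
  30 - 6 = 24
  45 - 30 = 15
  45 - 45 = 0
  73 - 45 = 28
  85 - 73 = 12
  97 - 85 = 12
  98 - 97 = 1


Delta encoded: [1, 2, 3, 24, 15, 0, 28, 12, 12, 1]


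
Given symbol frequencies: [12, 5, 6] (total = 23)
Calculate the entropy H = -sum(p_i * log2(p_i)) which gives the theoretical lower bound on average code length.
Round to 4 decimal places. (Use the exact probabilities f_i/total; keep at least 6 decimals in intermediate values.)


Per-symbol terms -p_i * log2(p_i) with p_i = f_i/23:
  p = 12/23 = 0.521739: log2(p) = -0.938599, -p*log2(p) = 0.489704
  p = 5/23 = 0.217391: log2(p) = -2.201634, -p*log2(p) = 0.478616
  p = 6/23 = 0.260870: log2(p) = -1.938599, -p*log2(p) = 0.505722
H = 0.489704 + 0.478616 + 0.505722 = 1.474042

H = 1.474 bits/symbol


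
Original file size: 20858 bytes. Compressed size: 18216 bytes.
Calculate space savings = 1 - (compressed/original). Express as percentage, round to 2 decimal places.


ratio = compressed/original = 18216/20858 = 0.873334
savings = 1 - ratio = 1 - 0.873334 = 0.126666
as a percentage: 0.126666 * 100 = 12.67%

Space savings = 1 - 18216/20858 = 12.67%


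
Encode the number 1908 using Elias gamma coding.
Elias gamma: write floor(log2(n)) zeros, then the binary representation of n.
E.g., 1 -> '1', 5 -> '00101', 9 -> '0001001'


num_bits = floor(log2(1908)) + 1 = 11
leading_zeros = num_bits - 1 = 10
binary(1908) = 11101110100

Elias gamma(1908) = '0000000000' + '11101110100' = 000000000011101110100 (21 bits)


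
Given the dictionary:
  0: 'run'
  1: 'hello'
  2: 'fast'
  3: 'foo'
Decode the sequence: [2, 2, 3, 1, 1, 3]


Look up each index in the dictionary:
  2 -> 'fast'
  2 -> 'fast'
  3 -> 'foo'
  1 -> 'hello'
  1 -> 'hello'
  3 -> 'foo'

Decoded: "fast fast foo hello hello foo"


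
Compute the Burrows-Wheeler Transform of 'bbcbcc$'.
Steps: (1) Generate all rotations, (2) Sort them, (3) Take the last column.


Rotations (sorted):
  0: $bbcbcc -> last char: c
  1: bbcbcc$ -> last char: $
  2: bcbcc$b -> last char: b
  3: bcc$bbc -> last char: c
  4: c$bbcbc -> last char: c
  5: cbcc$bb -> last char: b
  6: cc$bbcb -> last char: b


BWT = c$bccbb


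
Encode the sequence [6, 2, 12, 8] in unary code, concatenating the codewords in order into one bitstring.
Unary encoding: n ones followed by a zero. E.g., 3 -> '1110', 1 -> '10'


Encode each number as n ones followed by a terminating 0:
  6 -> 1111110 (7 bits)
  2 -> 110 (3 bits)
  12 -> 1111111111110 (13 bits)
  8 -> 111111110 (9 bits)
Total length = 7 + 3 + 13 + 9 = 32 bits.

Unary([6, 2, 12, 8]) = 11111101101111111111110111111110 (32 bits)


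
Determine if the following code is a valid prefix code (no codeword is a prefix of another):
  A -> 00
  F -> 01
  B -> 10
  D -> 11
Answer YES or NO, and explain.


Checking each pair (does one codeword prefix another?):
  A='00' vs F='01': no prefix
  A='00' vs B='10': no prefix
  A='00' vs D='11': no prefix
  F='01' vs A='00': no prefix
  F='01' vs B='10': no prefix
  F='01' vs D='11': no prefix
  B='10' vs A='00': no prefix
  B='10' vs F='01': no prefix
  B='10' vs D='11': no prefix
  D='11' vs A='00': no prefix
  D='11' vs F='01': no prefix
  D='11' vs B='10': no prefix
No violation found over all pairs.

YES -- this is a valid prefix code. No codeword is a prefix of any other codeword.


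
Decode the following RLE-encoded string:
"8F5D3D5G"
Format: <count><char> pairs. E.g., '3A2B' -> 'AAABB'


Expanding each <count><char> pair:
  8F -> 'FFFFFFFF'
  5D -> 'DDDDD'
  3D -> 'DDD'
  5G -> 'GGGGG'

Decoded = FFFFFFFFDDDDDDDDGGGGG


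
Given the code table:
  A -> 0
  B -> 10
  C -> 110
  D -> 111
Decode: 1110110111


Decoding:
111 -> D
0 -> A
110 -> C
111 -> D


Result: DACD


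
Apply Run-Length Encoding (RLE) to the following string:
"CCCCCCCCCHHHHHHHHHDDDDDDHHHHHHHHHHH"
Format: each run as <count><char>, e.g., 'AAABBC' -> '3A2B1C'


Scanning runs left to right:
  i=0: run of 'C' x 9 -> '9C'
  i=9: run of 'H' x 9 -> '9H'
  i=18: run of 'D' x 6 -> '6D'
  i=24: run of 'H' x 11 -> '11H'

RLE = 9C9H6D11H


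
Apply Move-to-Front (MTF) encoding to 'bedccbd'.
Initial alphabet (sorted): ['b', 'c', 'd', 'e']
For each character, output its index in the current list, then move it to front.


MTF encoding:
'b': index 0 in ['b', 'c', 'd', 'e'] -> ['b', 'c', 'd', 'e']
'e': index 3 in ['b', 'c', 'd', 'e'] -> ['e', 'b', 'c', 'd']
'd': index 3 in ['e', 'b', 'c', 'd'] -> ['d', 'e', 'b', 'c']
'c': index 3 in ['d', 'e', 'b', 'c'] -> ['c', 'd', 'e', 'b']
'c': index 0 in ['c', 'd', 'e', 'b'] -> ['c', 'd', 'e', 'b']
'b': index 3 in ['c', 'd', 'e', 'b'] -> ['b', 'c', 'd', 'e']
'd': index 2 in ['b', 'c', 'd', 'e'] -> ['d', 'b', 'c', 'e']


Output: [0, 3, 3, 3, 0, 3, 2]


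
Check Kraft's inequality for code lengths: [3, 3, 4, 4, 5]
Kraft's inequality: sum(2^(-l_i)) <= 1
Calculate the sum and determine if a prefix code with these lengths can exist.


Sum = 2^(-3) + 2^(-3) + 2^(-4) + 2^(-4) + 2^(-5)
    = 0.125 + 0.125 + 0.0625 + 0.0625 + 0.03125
    = 13/32 = 0.40625
Since 0.40625 <= 1, Kraft's inequality IS satisfied.
A prefix code with these lengths CAN exist.

Kraft sum = 0.40625. Satisfied.


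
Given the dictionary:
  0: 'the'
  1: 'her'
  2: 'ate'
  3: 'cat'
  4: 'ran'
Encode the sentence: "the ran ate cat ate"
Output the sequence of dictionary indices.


Look up each word in the dictionary:
  'the' -> 0
  'ran' -> 4
  'ate' -> 2
  'cat' -> 3
  'ate' -> 2

Encoded: [0, 4, 2, 3, 2]


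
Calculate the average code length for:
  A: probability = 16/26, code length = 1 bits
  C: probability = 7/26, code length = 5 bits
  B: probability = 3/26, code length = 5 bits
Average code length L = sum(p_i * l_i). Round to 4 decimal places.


Weighted contributions p_i * l_i:
  A: (16/26) * 1 = 16/26
  C: (7/26) * 5 = 35/26
  B: (3/26) * 5 = 15/26
Sum = (16 + 35 + 15)/26 = 66/26

L = 66/26 = 2.5385 bits/symbol


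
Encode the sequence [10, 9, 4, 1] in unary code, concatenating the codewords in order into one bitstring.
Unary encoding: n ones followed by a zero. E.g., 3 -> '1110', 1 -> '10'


Encode each number as n ones followed by a terminating 0:
  10 -> 11111111110 (11 bits)
  9 -> 1111111110 (10 bits)
  4 -> 11110 (5 bits)
  1 -> 10 (2 bits)
Total length = 11 + 10 + 5 + 2 = 28 bits.

Unary([10, 9, 4, 1]) = 1111111111011111111101111010 (28 bits)


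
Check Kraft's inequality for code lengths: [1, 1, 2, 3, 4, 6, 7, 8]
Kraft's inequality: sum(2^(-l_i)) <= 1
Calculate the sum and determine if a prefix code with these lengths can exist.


Sum = 2^(-1) + 2^(-1) + 2^(-2) + 2^(-3) + 2^(-4) + 2^(-6) + 2^(-7) + 2^(-8)
    = 0.5 + 0.5 + 0.25 + 0.125 + 0.0625 + 0.015625 + 0.0078125 + 0.00390625
    = 375/256 = 1.46484375
Since 1.46484375 > 1, Kraft's inequality is NOT satisfied.
A prefix code with these lengths CANNOT exist.

Kraft sum = 1.46484375. Not satisfied.


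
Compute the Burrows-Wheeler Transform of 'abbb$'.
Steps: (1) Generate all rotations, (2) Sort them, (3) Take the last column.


Rotations (sorted):
  0: $abbb -> last char: b
  1: abbb$ -> last char: $
  2: b$abb -> last char: b
  3: bb$ab -> last char: b
  4: bbb$a -> last char: a


BWT = b$bba


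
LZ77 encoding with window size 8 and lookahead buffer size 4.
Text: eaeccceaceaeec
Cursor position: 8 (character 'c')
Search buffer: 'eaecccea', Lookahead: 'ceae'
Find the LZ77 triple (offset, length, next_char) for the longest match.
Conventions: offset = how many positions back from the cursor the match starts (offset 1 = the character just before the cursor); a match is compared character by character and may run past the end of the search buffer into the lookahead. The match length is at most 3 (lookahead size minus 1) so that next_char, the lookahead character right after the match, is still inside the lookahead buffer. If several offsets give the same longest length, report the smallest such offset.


Try each offset into the search buffer:
  offset=1 (pos 7, char 'a'): match length 0
  offset=2 (pos 6, char 'e'): match length 0
  offset=3 (pos 5, char 'c'): match length 3
  offset=4 (pos 4, char 'c'): match length 1
  offset=5 (pos 3, char 'c'): match length 1
  offset=6 (pos 2, char 'e'): match length 0
  offset=7 (pos 1, char 'a'): match length 0
  offset=8 (pos 0, char 'e'): match length 0
Longest match has length 3 at offset 3.
next_char = character at position 8 + 3 = 11 -> 'e'

Best match: offset=3, length=3 (matching 'cea' starting at position 5)
LZ77 triple: (3, 3, 'e')


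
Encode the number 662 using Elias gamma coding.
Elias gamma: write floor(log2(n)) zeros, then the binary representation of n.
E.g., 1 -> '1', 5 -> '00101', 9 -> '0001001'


num_bits = floor(log2(662)) + 1 = 10
leading_zeros = num_bits - 1 = 9
binary(662) = 1010010110

Elias gamma(662) = '000000000' + '1010010110' = 0000000001010010110 (19 bits)


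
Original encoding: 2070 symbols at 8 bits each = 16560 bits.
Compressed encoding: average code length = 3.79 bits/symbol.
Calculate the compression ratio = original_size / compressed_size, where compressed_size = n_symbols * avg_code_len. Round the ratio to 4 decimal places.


original_size = n_symbols * orig_bits = 2070 * 8 = 16560 bits
compressed_size = n_symbols * avg_code_len = 2070 * 3.79 = 7845.3 bits
ratio = original_size / compressed_size = 16560 / 7845.3 = 2.1108

Compression ratio = 2.1108


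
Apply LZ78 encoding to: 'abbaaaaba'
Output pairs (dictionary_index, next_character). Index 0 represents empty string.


LZ78 encoding steps:
Dictionary: {0: ''}
Step 1: w='' (idx 0), next='a' -> output (0, 'a'), add 'a' as idx 1
Step 2: w='' (idx 0), next='b' -> output (0, 'b'), add 'b' as idx 2
Step 3: w='b' (idx 2), next='a' -> output (2, 'a'), add 'ba' as idx 3
Step 4: w='a' (idx 1), next='a' -> output (1, 'a'), add 'aa' as idx 4
Step 5: w='a' (idx 1), next='b' -> output (1, 'b'), add 'ab' as idx 5
Step 6: w='a' (idx 1), end of input -> output (1, '')


Encoded: [(0, 'a'), (0, 'b'), (2, 'a'), (1, 'a'), (1, 'b'), (1, '')]


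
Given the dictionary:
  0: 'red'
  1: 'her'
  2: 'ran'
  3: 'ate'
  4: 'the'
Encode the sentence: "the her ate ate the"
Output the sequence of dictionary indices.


Look up each word in the dictionary:
  'the' -> 4
  'her' -> 1
  'ate' -> 3
  'ate' -> 3
  'the' -> 4

Encoded: [4, 1, 3, 3, 4]


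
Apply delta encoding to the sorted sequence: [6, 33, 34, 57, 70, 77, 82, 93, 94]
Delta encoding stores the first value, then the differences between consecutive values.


First value: 6
Deltas:
  33 - 6 = 27
  34 - 33 = 1
  57 - 34 = 23
  70 - 57 = 13
  77 - 70 = 7
  82 - 77 = 5
  93 - 82 = 11
  94 - 93 = 1


Delta encoded: [6, 27, 1, 23, 13, 7, 5, 11, 1]


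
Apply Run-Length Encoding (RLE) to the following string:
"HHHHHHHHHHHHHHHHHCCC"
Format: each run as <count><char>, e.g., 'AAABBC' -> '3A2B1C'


Scanning runs left to right:
  i=0: run of 'H' x 17 -> '17H'
  i=17: run of 'C' x 3 -> '3C'

RLE = 17H3C


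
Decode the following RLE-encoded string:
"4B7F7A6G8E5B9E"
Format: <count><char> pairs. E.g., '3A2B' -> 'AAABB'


Expanding each <count><char> pair:
  4B -> 'BBBB'
  7F -> 'FFFFFFF'
  7A -> 'AAAAAAA'
  6G -> 'GGGGGG'
  8E -> 'EEEEEEEE'
  5B -> 'BBBBB'
  9E -> 'EEEEEEEEE'

Decoded = BBBBFFFFFFFAAAAAAAGGGGGGEEEEEEEEBBBBBEEEEEEEEE


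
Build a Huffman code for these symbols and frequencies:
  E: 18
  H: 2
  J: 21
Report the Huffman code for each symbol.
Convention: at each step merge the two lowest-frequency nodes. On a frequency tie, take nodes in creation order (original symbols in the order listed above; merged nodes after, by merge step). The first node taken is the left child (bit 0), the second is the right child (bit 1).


Huffman tree construction:
Step 1: Merge H(2) + E(18) = 20
Step 2: Merge (H+E)(20) + J(21) = 41
Read each symbol's code off the tree from the root (left child = 0, right child = 1).

Codes:
  E: 01 (length 2)
  H: 00 (length 2)
  J: 1 (length 1)
Average code length: 61/41 = 1.4878 bits/symbol


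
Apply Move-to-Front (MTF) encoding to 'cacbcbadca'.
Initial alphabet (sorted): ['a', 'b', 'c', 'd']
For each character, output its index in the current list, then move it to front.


MTF encoding:
'c': index 2 in ['a', 'b', 'c', 'd'] -> ['c', 'a', 'b', 'd']
'a': index 1 in ['c', 'a', 'b', 'd'] -> ['a', 'c', 'b', 'd']
'c': index 1 in ['a', 'c', 'b', 'd'] -> ['c', 'a', 'b', 'd']
'b': index 2 in ['c', 'a', 'b', 'd'] -> ['b', 'c', 'a', 'd']
'c': index 1 in ['b', 'c', 'a', 'd'] -> ['c', 'b', 'a', 'd']
'b': index 1 in ['c', 'b', 'a', 'd'] -> ['b', 'c', 'a', 'd']
'a': index 2 in ['b', 'c', 'a', 'd'] -> ['a', 'b', 'c', 'd']
'd': index 3 in ['a', 'b', 'c', 'd'] -> ['d', 'a', 'b', 'c']
'c': index 3 in ['d', 'a', 'b', 'c'] -> ['c', 'd', 'a', 'b']
'a': index 2 in ['c', 'd', 'a', 'b'] -> ['a', 'c', 'd', 'b']


Output: [2, 1, 1, 2, 1, 1, 2, 3, 3, 2]


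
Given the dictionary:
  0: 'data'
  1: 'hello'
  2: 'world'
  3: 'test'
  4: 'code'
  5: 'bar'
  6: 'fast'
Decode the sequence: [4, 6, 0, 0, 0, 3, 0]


Look up each index in the dictionary:
  4 -> 'code'
  6 -> 'fast'
  0 -> 'data'
  0 -> 'data'
  0 -> 'data'
  3 -> 'test'
  0 -> 'data'

Decoded: "code fast data data data test data"


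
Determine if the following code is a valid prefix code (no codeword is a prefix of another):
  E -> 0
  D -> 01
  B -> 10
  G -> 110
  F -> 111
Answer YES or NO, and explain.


Checking each pair (does one codeword prefix another?):
  E='0' vs D='01': prefix -- VIOLATION

NO -- this is NOT a valid prefix code. E (0) is a prefix of D (01).


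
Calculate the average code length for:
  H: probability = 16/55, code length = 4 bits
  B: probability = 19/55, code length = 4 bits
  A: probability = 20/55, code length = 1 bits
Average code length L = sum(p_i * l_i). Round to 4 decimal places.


Weighted contributions p_i * l_i:
  H: (16/55) * 4 = 64/55
  B: (19/55) * 4 = 76/55
  A: (20/55) * 1 = 20/55
Sum = (64 + 76 + 20)/55 = 160/55

L = 160/55 = 2.9091 bits/symbol


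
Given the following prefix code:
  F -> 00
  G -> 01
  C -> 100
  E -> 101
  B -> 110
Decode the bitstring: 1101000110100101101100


Decoding step by step:
Bits 110 -> B
Bits 100 -> C
Bits 01 -> G
Bits 101 -> E
Bits 00 -> F
Bits 101 -> E
Bits 101 -> E
Bits 100 -> C


Decoded message: BCGEFEEC


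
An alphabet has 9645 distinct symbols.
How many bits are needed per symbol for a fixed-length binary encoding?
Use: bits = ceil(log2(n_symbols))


log2(9645) = 13.2356
Bracket: 2^13 = 8192 < 9645 <= 2^14 = 16384
So ceil(log2(9645)) = 14

bits = ceil(log2(9645)) = ceil(13.2356) = 14 bits


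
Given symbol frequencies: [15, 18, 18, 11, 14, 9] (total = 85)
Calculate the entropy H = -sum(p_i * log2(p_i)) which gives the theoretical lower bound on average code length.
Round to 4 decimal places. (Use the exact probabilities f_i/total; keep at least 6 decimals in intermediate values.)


Per-symbol terms -p_i * log2(p_i) with p_i = f_i/85:
  p = 15/85 = 0.176471: log2(p) = -2.502500, -p*log2(p) = 0.441618
  p = 18/85 = 0.211765: log2(p) = -2.239466, -p*log2(p) = 0.474240
  p = 18/85 = 0.211765: log2(p) = -2.239466, -p*log2(p) = 0.474240
  p = 11/85 = 0.129412: log2(p) = -2.949959, -p*log2(p) = 0.381759
  p = 14/85 = 0.164706: log2(p) = -2.602036, -p*log2(p) = 0.428571
  p = 9/85 = 0.105882: log2(p) = -3.239466, -p*log2(p) = 0.343002
H = 0.441618 + 0.474240 + 0.474240 + 0.381759 + 0.428571 + 0.343002 = 2.543430

H = 2.5434 bits/symbol


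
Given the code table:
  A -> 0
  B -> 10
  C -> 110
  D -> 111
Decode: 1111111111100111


Decoding:
111 -> D
111 -> D
111 -> D
110 -> C
0 -> A
111 -> D


Result: DDDCAD


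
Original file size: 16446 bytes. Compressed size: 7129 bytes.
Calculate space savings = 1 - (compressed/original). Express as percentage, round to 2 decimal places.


ratio = compressed/original = 7129/16446 = 0.433479
savings = 1 - ratio = 1 - 0.433479 = 0.566521
as a percentage: 0.566521 * 100 = 56.65%

Space savings = 1 - 7129/16446 = 56.65%


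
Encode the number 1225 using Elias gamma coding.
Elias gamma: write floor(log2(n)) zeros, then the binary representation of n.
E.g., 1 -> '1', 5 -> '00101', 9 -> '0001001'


num_bits = floor(log2(1225)) + 1 = 11
leading_zeros = num_bits - 1 = 10
binary(1225) = 10011001001

Elias gamma(1225) = '0000000000' + '10011001001' = 000000000010011001001 (21 bits)


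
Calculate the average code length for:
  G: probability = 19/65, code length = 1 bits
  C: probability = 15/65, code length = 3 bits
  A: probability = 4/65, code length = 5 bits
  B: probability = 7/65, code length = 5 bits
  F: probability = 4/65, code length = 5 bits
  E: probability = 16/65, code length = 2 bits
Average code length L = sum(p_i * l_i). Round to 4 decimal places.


Weighted contributions p_i * l_i:
  G: (19/65) * 1 = 19/65
  C: (15/65) * 3 = 45/65
  A: (4/65) * 5 = 20/65
  B: (7/65) * 5 = 35/65
  F: (4/65) * 5 = 20/65
  E: (16/65) * 2 = 32/65
Sum = (19 + 45 + 20 + 35 + 20 + 32)/65 = 171/65

L = 171/65 = 2.6308 bits/symbol
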